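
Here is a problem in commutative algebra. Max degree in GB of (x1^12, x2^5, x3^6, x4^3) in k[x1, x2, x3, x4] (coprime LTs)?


Pure powers, coprime LTs => already GB.
Degrees: 12, 5, 6, 3
Max=12


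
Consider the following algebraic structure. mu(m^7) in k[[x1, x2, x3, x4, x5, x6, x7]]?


C(n+d-1,d)=C(13,7)=1716


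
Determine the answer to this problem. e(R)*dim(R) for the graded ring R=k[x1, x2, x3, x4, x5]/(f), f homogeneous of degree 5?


e(R)=deg(f)=5, dim(R)=5-1=4
e*dim=5*4=20


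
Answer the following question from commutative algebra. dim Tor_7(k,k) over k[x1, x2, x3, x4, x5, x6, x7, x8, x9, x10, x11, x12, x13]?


Koszul: C(n,i)=C(13,7)=1716


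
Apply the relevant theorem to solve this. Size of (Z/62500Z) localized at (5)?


5-primary part: 62500=5^6*4
Size=5^6=15625


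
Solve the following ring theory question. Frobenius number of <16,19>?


gcd(16,19)=1 => F=ab-a-b=16*19-16-19=304-35=269


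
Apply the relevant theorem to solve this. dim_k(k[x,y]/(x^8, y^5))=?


Basis: x^i*y^j, i<8, j<5
8*5=40


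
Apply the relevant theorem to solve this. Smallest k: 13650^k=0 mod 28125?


13650^k mod 28125:
k=1: 13650
k=2: 22500
k=3: 0
First zero at k = 3


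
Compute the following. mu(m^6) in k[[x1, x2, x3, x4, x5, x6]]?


C(n+d-1,d)=C(11,6)=462


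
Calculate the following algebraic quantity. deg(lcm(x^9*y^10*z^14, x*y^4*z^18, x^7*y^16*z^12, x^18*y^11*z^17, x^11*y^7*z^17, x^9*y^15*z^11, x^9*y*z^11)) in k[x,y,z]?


lcm = componentwise max:
x: max(9,1,7,18,11,9,9)=18
y: max(10,4,16,11,7,15,1)=16
z: max(14,18,12,17,17,11,11)=18
Total=18+16+18=52


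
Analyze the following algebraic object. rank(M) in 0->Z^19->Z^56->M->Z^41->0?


Alt sum=0:
(-1)^0*19 + (-1)^1*56 + (-1)^2*? + (-1)^3*41=0
rank(M)=78


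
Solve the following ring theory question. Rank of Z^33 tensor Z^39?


rank(M(x)N) = rank(M)*rank(N)
33*39 = 1287


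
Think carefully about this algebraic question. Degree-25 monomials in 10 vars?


C(d+n-1,n-1)=C(34,9)=52451256


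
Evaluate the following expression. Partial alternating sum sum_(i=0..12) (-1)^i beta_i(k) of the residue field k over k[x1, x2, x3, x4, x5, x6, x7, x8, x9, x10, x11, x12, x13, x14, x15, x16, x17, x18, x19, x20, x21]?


Koszul resolution: beta_i(k)=C(n,i), n=21
sum_(i=0..p) (-1)^i C(n,i) = (-1)^p C(n-1,p)
(-1)^12*C(20,12) = (-1)^12*125970 = 125970


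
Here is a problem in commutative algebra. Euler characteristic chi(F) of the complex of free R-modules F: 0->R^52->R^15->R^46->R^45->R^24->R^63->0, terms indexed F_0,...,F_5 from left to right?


chi = sum (-1)^i * rank:
(-1)^0*52=52
(-1)^1*15=-15
(-1)^2*46=46
(-1)^3*45=-45
(-1)^4*24=24
(-1)^5*63=-63
chi=-1


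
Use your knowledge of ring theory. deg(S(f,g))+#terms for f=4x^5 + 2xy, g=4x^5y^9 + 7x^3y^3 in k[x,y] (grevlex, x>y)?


LT(f)=4x^5, LT(g)=4x^5y^9
lcm(LM)=x^5y^9
S(f,g) (scaled by 16 to clear denominators) = 4y^9*f - 4*g = 8xy^10 - 28x^3y^3
2 terms, deg 11.
11+2=13


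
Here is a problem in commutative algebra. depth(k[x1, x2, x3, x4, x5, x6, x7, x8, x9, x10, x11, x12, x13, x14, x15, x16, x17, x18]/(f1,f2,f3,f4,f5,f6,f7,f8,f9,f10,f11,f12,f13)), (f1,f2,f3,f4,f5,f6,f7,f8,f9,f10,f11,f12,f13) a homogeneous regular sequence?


depth(R)=18
depth(R/I)=18-13=5


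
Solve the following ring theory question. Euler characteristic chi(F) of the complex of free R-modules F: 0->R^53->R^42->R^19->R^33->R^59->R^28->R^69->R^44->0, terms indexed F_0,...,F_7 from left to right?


chi = sum (-1)^i * rank:
(-1)^0*53=53
(-1)^1*42=-42
(-1)^2*19=19
(-1)^3*33=-33
(-1)^4*59=59
(-1)^5*28=-28
(-1)^6*69=69
(-1)^7*44=-44
chi=53


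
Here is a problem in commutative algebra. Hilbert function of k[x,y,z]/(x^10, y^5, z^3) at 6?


Need i<10, j<5, k<3 with i+j+k=6.
For each i, j ranges over max(0,6-i-2)..min(4,6-i):
  i=0: j in [4,4] -> 1
  i=1: j in [3,4] -> 2
  i=2: j in [2,4] -> 3
  i=3: j in [1,3] -> 3
  i=4: j in [0,2] -> 3
  i=5: j in [0,1] -> 2
  i=6: j in [0,0] -> 1
H(6) = 1+2+3+3+3+2+1 = 15


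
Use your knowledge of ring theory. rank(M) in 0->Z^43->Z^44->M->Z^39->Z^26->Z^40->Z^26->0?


Alt sum=0:
(-1)^0*43 + (-1)^1*44 + (-1)^2*? + (-1)^3*39 + (-1)^4*26 + (-1)^5*40 + (-1)^6*26=0
rank(M)=28


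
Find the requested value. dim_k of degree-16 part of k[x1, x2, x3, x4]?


C(d+n-1,n-1)=C(19,3)=969


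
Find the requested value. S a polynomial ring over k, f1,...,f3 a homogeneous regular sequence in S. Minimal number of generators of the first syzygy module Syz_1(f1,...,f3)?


Regular sequence => Koszul complex is the minimal free resolution.
Syz_1 minimally generated by Koszul relations f_i*e_j - f_j*e_i (i<j): mu(Syz_1) = beta_2 = C(m,2) = m(m-1)/2
m=3
3*2/2 = 3


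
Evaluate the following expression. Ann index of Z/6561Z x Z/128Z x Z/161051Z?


Exponent = lcm of the cyclic orders; pairwise coprime => product.
3^8*2^7*11^5=6561*128*161051=135251918208


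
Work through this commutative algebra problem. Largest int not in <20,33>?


gcd(20,33)=1 => F=ab-a-b=20*33-20-33=660-53=607


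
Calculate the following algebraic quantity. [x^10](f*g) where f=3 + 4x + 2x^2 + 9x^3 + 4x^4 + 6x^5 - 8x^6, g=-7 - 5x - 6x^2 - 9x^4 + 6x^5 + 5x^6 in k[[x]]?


[x^10] = sum a_i*b_j, i+j=10
  4*5=20
  6*6=36
  -8*-9=72
Sum=128


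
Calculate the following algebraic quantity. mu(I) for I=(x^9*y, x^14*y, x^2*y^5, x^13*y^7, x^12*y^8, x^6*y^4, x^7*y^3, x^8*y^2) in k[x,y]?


Remove redundant (divisible by others).
x^13*y^7 redundant.
x^14*y redundant.
x^12*y^8 redundant.
Min: x^9*y, x^8*y^2, x^7*y^3, x^6*y^4, x^2*y^5
Count=5


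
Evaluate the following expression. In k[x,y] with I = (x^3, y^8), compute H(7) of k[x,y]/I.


k[x,y], I = (x^3, y^8), d = 7
Need i < 3 and d-i < 8.
Range: 0 <= i <= 2.
H(7) = 3


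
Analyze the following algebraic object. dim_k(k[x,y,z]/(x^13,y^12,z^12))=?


Basis: x^iy^jz^k, i<13,j<12,k<12
13*12*12=1872


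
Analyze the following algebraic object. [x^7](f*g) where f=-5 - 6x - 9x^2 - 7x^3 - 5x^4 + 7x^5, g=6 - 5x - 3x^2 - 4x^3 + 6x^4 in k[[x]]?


[x^7] = sum a_i*b_j, i+j=7
  -7*6=-42
  -5*-4=20
  7*-3=-21
Sum=-43


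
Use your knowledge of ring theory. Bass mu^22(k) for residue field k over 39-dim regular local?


C(n,i)=C(39,22)=51021117810


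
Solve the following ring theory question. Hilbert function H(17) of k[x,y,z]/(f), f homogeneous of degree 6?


C(19,2)-C(13,2)=171-78=93


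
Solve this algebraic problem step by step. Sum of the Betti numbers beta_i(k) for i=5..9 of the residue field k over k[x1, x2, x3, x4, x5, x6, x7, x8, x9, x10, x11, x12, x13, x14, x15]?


Koszul resolution: beta_i(k)=C(n,i), n=15
C(15,5)=3003, C(15,6)=5005, C(15,7)=6435, C(15,8)=6435, C(15,9)=5005
Sum=25883


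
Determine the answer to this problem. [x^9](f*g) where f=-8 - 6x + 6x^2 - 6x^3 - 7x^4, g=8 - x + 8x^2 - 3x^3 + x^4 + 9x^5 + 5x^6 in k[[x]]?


[x^9] = sum a_i*b_j, i+j=9
  -6*5=-30
  -7*9=-63
Sum=-93


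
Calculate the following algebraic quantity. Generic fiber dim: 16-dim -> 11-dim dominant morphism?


dim(fiber)=dim(X)-dim(Y)=16-11=5


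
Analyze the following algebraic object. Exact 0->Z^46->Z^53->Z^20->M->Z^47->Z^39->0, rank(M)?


Alt sum=0:
(-1)^0*46 + (-1)^1*53 + (-1)^2*20 + (-1)^3*? + (-1)^4*47 + (-1)^5*39=0
rank(M)=21


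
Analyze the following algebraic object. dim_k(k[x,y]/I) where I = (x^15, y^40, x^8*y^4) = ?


k[x,y]/I, I = (x^15, y^40, x^8*y^4)
Rect: 15x40=600. Corner: (15-8)x(40-4)=252.
dim = 600-252 = 348


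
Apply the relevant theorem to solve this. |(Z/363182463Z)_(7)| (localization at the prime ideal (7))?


7-primary part: 363182463=7^9*9
Size=7^9=40353607


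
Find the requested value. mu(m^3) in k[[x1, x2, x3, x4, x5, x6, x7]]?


C(n+d-1,d)=C(9,3)=84


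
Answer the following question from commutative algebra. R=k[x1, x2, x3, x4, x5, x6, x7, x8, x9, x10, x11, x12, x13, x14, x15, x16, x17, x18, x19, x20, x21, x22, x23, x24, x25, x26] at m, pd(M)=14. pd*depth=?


pd+depth=26
depth=26-14=12
pd*depth=14*12=168


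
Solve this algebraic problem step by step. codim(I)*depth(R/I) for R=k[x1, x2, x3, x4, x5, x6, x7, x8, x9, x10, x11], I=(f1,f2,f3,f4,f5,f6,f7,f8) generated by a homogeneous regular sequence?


codim=8, depth=dim(R/I)=11-8=3
Product=8*3=24


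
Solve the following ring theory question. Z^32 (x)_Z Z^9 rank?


rank(M(x)N) = rank(M)*rank(N)
32*9 = 288


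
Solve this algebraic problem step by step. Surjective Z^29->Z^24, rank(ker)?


rank(ker) = 29-24 = 5


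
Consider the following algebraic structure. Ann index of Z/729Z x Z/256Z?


Exponent = lcm of the cyclic orders; pairwise coprime => product.
3^6*2^8=729*256=186624


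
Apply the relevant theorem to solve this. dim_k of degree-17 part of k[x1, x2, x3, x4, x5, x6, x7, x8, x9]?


C(d+n-1,n-1)=C(25,8)=1081575


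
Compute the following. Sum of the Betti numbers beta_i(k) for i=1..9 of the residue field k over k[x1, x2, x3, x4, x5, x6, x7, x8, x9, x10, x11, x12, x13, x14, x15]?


Koszul resolution: beta_i(k)=C(n,i), n=15
C(15,1)=15, C(15,2)=105, C(15,3)=455, C(15,4)=1365, C(15,5)=3003, C(15,6)=5005, C(15,7)=6435, C(15,8)=6435, C(15,9)=5005
Sum=27823


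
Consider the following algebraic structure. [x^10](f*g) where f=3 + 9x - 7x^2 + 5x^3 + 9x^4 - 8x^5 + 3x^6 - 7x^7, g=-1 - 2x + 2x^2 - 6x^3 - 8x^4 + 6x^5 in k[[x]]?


[x^10] = sum a_i*b_j, i+j=10
  -8*6=-48
  3*-8=-24
  -7*-6=42
Sum=-30


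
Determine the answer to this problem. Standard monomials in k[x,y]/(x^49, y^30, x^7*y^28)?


k[x,y]/I, I = (x^49, y^30, x^7*y^28)
Rect: 49x30=1470. Corner: (49-7)x(30-28)=84.
dim = 1470-84 = 1386


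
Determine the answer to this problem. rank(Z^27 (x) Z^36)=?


rank(M(x)N) = rank(M)*rank(N)
27*36 = 972


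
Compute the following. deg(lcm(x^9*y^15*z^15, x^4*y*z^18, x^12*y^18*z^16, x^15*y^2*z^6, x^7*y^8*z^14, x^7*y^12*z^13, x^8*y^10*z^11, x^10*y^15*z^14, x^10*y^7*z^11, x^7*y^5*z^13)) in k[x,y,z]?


lcm = componentwise max:
x: max(9,4,12,15,7,7,8,10,10,7)=15
y: max(15,1,18,2,8,12,10,15,7,5)=18
z: max(15,18,16,6,14,13,11,14,11,13)=18
Total=15+18+18=51


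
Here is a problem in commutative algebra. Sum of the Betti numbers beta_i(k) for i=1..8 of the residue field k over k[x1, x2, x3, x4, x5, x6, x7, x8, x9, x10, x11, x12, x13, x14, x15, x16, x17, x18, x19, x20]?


Koszul resolution: beta_i(k)=C(n,i), n=20
C(20,1)=20, C(20,2)=190, C(20,3)=1140, C(20,4)=4845, C(20,5)=15504, C(20,6)=38760, C(20,7)=77520, C(20,8)=125970
Sum=263949


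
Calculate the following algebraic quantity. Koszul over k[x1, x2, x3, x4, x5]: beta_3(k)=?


C(n,i)=C(5,3)=10


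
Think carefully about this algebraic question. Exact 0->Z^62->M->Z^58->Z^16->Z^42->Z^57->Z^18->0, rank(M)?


Alt sum=0:
(-1)^0*62 + (-1)^1*? + (-1)^2*58 + (-1)^3*16 + (-1)^4*42 + (-1)^5*57 + (-1)^6*18=0
rank(M)=107


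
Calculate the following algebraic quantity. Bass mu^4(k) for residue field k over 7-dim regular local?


C(n,i)=C(7,4)=35


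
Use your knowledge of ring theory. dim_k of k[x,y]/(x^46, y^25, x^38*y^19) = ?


k[x,y]/I, I = (x^46, y^25, x^38*y^19)
Rect: 46x25=1150. Corner: (46-38)x(25-19)=48.
dim = 1150-48 = 1102


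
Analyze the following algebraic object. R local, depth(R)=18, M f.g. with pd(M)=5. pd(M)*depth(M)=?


pd+depth=18
depth=18-5=13
pd*depth=5*13=65


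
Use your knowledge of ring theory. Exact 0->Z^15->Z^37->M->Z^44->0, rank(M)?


Alt sum=0:
(-1)^0*15 + (-1)^1*37 + (-1)^2*? + (-1)^3*44=0
rank(M)=66


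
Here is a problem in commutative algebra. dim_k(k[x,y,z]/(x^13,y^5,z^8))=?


Basis: x^iy^jz^k, i<13,j<5,k<8
13*5*8=520


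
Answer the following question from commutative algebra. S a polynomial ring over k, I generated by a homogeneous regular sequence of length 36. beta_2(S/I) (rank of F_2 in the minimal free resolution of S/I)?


Regular sequence => Koszul complex is the minimal free resolution.
Syz_1 minimally generated by Koszul relations f_i*e_j - f_j*e_i (i<j): mu(Syz_1) = beta_2 = C(m,2) = m(m-1)/2
m=36
36*35/2 = 630


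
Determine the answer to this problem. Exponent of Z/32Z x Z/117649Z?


Exponent = lcm of the cyclic orders; pairwise coprime => product.
2^5*7^6=32*117649=3764768


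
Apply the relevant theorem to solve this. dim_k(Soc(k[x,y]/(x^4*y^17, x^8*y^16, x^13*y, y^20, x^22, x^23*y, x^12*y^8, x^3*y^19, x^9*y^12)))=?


Socle = ann(m) = span of standard monomials u with x*u, y*u in I (staircase corners).
Redundant generators: x^23*y
Minimal generators: x^22, x^13*y, x^12*y^8, x^9*y^12, x^8*y^16, x^4*y^17, x^3*y^19, y^20
Corners: x^2y^19, x^3y^18, x^7y^16, x^8y^15, x^11y^11, x^12y^7, x^21
Socle dim=7


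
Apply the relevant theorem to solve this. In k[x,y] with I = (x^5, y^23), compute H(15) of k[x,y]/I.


k[x,y], I = (x^5, y^23), d = 15
Need i < 5 and d-i < 23.
Range: 0 <= i <= 4.
H(15) = 5


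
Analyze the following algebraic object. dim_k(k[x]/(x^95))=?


Basis: 1,x,...,x^94
dim=95


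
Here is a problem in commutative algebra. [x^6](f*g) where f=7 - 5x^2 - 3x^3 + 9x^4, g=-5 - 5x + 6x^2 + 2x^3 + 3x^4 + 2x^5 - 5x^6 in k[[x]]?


[x^6] = sum a_i*b_j, i+j=6
  7*-5=-35
  -5*3=-15
  -3*2=-6
  9*6=54
Sum=-2


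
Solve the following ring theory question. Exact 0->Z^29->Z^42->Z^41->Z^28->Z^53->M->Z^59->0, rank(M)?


Alt sum=0:
(-1)^0*29 + (-1)^1*42 + (-1)^2*41 + (-1)^3*28 + (-1)^4*53 + (-1)^5*? + (-1)^6*59=0
rank(M)=112


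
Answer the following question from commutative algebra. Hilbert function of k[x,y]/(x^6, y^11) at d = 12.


k[x,y], I = (x^6, y^11), d = 12
Need i < 6 and d-i < 11.
Range: 2 <= i <= 5.
H(12) = 4


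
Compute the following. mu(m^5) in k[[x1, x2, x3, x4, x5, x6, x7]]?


C(n+d-1,d)=C(11,5)=462


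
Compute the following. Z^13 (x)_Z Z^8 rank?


rank(M(x)N) = rank(M)*rank(N)
13*8 = 104


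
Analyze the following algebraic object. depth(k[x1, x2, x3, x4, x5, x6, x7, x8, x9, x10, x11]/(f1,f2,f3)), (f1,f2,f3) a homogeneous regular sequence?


depth(R)=11
depth(R/I)=11-3=8


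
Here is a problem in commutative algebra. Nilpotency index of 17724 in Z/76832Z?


17724^k mod 76832:
k=1: 17724
k=2: 50960
k=3: 54880
k=4: 0
First zero at k = 4


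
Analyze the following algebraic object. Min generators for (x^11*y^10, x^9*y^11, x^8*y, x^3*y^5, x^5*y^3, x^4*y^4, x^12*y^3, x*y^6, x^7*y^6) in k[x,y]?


Remove redundant (divisible by others).
x^11*y^10 redundant.
x^7*y^6 redundant.
x^9*y^11 redundant.
x^12*y^3 redundant.
Min: x^8*y, x^5*y^3, x^4*y^4, x^3*y^5, x*y^6
Count=5


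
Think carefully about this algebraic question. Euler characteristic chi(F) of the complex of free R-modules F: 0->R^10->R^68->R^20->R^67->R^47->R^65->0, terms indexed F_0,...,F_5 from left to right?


chi = sum (-1)^i * rank:
(-1)^0*10=10
(-1)^1*68=-68
(-1)^2*20=20
(-1)^3*67=-67
(-1)^4*47=47
(-1)^5*65=-65
chi=-123


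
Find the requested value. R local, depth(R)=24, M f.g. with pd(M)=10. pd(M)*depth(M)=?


pd+depth=24
depth=24-10=14
pd*depth=10*14=140


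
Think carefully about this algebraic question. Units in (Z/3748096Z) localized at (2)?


Local ring = Z/256Z.
phi(256) = 2^7*(2-1) = 128


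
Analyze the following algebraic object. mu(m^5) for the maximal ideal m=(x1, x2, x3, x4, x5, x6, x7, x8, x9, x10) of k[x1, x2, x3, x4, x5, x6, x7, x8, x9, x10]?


Graded Nakayama: mu(m^d) = dim_k (m^d/m^(d+1)) = #degree-5 monomials in 10 vars
C(n+d-1,d)=C(14,5)=2002


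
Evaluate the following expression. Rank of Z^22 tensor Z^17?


rank(M(x)N) = rank(M)*rank(N)
22*17 = 374


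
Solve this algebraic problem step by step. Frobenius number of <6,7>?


gcd(6,7)=1 => F=ab-a-b=6*7-6-7=42-13=29


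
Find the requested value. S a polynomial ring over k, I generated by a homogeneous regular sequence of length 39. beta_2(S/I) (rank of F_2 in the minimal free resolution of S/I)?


Regular sequence => Koszul complex is the minimal free resolution.
Syz_1 minimally generated by Koszul relations f_i*e_j - f_j*e_i (i<j): mu(Syz_1) = beta_2 = C(m,2) = m(m-1)/2
m=39
39*38/2 = 741


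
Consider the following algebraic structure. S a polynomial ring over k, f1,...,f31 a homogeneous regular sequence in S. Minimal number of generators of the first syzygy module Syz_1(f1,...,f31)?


Regular sequence => Koszul complex is the minimal free resolution.
Syz_1 minimally generated by Koszul relations f_i*e_j - f_j*e_i (i<j): mu(Syz_1) = beta_2 = C(m,2) = m(m-1)/2
m=31
31*30/2 = 465


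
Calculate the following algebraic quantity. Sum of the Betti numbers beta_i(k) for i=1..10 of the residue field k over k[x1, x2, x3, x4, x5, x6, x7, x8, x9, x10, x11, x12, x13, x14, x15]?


Koszul resolution: beta_i(k)=C(n,i), n=15
C(15,1)=15, C(15,2)=105, C(15,3)=455, C(15,4)=1365, C(15,5)=3003, C(15,6)=5005, C(15,7)=6435, C(15,8)=6435, C(15,9)=5005, C(15,10)=3003
Sum=30826


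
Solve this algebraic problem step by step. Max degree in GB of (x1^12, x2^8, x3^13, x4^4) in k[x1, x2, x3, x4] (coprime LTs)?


Pure powers, coprime LTs => already GB.
Degrees: 12, 8, 13, 4
Max=13


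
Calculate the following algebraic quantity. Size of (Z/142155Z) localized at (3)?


3-primary part: 142155=3^7*65
Size=3^7=2187


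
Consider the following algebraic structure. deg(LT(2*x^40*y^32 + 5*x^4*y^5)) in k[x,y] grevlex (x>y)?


LT: 2*x^40*y^32
deg_x=40, deg_y=32
Total=40+32=72


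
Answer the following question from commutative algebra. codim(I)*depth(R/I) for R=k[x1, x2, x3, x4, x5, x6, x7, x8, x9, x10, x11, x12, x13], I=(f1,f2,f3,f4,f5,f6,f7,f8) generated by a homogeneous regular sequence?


codim=8, depth=dim(R/I)=13-8=5
Product=8*5=40


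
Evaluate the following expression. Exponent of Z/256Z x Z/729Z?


Exponent = lcm of the cyclic orders; pairwise coprime => product.
2^8*3^6=256*729=186624


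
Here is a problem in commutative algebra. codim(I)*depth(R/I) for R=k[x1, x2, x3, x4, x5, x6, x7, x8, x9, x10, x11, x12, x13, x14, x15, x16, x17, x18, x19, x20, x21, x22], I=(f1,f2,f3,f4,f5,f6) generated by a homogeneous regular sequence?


codim=6, depth=dim(R/I)=22-6=16
Product=6*16=96


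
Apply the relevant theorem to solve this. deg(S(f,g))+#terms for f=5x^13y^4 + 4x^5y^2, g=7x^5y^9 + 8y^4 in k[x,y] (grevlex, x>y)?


LT(f)=5x^13y^4, LT(g)=7x^5y^9
lcm(LM)=x^13y^9
S(f,g) (scaled by 35 to clear denominators) = 7y^5*f - 5x^8*g = -40x^8y^4 + 28x^5y^7
2 terms, deg 12.
12+2=14


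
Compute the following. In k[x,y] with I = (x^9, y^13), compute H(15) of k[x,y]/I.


k[x,y], I = (x^9, y^13), d = 15
Need i < 9 and d-i < 13.
Range: 3 <= i <= 8.
H(15) = 6


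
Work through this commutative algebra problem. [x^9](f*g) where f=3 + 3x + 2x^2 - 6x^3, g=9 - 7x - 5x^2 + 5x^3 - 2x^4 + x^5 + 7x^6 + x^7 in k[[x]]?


[x^9] = sum a_i*b_j, i+j=9
  2*1=2
  -6*7=-42
Sum=-40


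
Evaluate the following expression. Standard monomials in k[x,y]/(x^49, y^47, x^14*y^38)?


k[x,y]/I, I = (x^49, y^47, x^14*y^38)
Rect: 49x47=2303. Corner: (49-14)x(47-38)=315.
dim = 2303-315 = 1988


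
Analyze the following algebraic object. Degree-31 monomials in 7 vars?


C(d+n-1,n-1)=C(37,6)=2324784


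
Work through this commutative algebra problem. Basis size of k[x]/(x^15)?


Basis: 1,x,...,x^14
dim=15


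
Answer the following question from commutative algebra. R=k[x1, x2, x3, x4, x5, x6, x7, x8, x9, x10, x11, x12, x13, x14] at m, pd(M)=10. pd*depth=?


pd+depth=14
depth=14-10=4
pd*depth=10*4=40


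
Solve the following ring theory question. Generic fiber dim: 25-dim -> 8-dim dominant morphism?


dim(fiber)=dim(X)-dim(Y)=25-8=17


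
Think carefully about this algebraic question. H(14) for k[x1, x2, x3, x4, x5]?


C(d+n-1,n-1)=C(18,4)=3060


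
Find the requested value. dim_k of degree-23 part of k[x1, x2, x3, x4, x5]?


C(d+n-1,n-1)=C(27,4)=17550


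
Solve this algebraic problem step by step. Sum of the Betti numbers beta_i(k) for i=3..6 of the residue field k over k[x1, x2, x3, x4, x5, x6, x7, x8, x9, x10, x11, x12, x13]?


Koszul resolution: beta_i(k)=C(n,i), n=13
C(13,3)=286, C(13,4)=715, C(13,5)=1287, C(13,6)=1716
Sum=4004


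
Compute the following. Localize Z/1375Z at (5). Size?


5-primary part: 1375=5^3*11
Size=5^3=125


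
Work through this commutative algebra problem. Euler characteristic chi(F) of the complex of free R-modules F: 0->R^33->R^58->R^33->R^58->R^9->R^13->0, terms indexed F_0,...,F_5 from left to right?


chi = sum (-1)^i * rank:
(-1)^0*33=33
(-1)^1*58=-58
(-1)^2*33=33
(-1)^3*58=-58
(-1)^4*9=9
(-1)^5*13=-13
chi=-54


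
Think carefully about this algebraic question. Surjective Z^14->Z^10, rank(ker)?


rank(ker) = 14-10 = 4


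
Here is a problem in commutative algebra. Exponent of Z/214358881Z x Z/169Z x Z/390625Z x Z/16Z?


Exponent = lcm of the cyclic orders; pairwise coprime => product.
11^8*13^2*5^8*2^4=214358881*169*390625*16=226416568056250000


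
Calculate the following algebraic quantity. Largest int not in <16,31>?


gcd(16,31)=1 => F=ab-a-b=16*31-16-31=496-47=449


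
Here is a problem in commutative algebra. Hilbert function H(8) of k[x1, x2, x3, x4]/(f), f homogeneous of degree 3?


C(11,3)-C(8,3)=165-56=109


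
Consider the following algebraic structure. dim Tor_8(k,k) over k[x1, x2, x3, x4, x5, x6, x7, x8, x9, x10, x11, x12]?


Koszul: C(n,i)=C(12,8)=495


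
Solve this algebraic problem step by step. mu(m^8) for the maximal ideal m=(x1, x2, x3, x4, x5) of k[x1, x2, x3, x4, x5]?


Graded Nakayama: mu(m^d) = dim_k (m^d/m^(d+1)) = #degree-8 monomials in 5 vars
C(n+d-1,d)=C(12,8)=495


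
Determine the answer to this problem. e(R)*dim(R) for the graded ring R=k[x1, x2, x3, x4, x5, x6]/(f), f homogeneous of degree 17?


e(R)=deg(f)=17, dim(R)=6-1=5
e*dim=17*5=85


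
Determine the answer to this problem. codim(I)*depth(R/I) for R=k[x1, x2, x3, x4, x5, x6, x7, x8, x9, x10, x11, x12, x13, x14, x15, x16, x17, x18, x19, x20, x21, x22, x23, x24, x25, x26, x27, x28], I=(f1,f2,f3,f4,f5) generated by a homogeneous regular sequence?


codim=5, depth=dim(R/I)=28-5=23
Product=5*23=115


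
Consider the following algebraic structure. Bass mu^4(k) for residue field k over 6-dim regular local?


C(n,i)=C(6,4)=15


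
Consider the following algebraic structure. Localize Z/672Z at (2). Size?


2-primary part: 672=2^5*21
Size=2^5=32


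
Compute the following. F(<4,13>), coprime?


gcd(4,13)=1 => F=ab-a-b=4*13-4-13=52-17=35


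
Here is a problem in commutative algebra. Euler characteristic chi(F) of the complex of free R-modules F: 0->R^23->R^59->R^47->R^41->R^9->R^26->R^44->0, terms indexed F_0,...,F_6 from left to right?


chi = sum (-1)^i * rank:
(-1)^0*23=23
(-1)^1*59=-59
(-1)^2*47=47
(-1)^3*41=-41
(-1)^4*9=9
(-1)^5*26=-26
(-1)^6*44=44
chi=-3


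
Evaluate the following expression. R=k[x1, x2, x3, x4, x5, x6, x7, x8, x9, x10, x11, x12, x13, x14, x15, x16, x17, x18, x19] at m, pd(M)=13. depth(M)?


pd+depth=depth(R)=19
depth=19-13=6


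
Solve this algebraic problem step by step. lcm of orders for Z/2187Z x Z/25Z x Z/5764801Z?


Exponent = lcm of the cyclic orders; pairwise coprime => product.
3^7*5^2*7^8=2187*25*5764801=315190494675


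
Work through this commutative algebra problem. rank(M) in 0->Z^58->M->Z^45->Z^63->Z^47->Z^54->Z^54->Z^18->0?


Alt sum=0:
(-1)^0*58 + (-1)^1*? + (-1)^2*45 + (-1)^3*63 + (-1)^4*47 + (-1)^5*54 + (-1)^6*54 + (-1)^7*18=0
rank(M)=69


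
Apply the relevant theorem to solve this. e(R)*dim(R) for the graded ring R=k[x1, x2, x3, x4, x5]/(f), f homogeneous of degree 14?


e(R)=deg(f)=14, dim(R)=5-1=4
e*dim=14*4=56


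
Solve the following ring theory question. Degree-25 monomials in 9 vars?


C(d+n-1,n-1)=C(33,8)=13884156


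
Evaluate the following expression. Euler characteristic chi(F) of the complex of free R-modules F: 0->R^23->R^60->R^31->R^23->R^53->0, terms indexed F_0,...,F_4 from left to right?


chi = sum (-1)^i * rank:
(-1)^0*23=23
(-1)^1*60=-60
(-1)^2*31=31
(-1)^3*23=-23
(-1)^4*53=53
chi=24


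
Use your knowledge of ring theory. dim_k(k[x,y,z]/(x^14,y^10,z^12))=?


Basis: x^iy^jz^k, i<14,j<10,k<12
14*10*12=1680


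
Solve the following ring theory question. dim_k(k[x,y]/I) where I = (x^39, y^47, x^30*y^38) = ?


k[x,y]/I, I = (x^39, y^47, x^30*y^38)
Rect: 39x47=1833. Corner: (39-30)x(47-38)=81.
dim = 1833-81 = 1752


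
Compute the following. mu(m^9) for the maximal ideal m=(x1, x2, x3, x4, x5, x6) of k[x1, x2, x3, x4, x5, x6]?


Graded Nakayama: mu(m^d) = dim_k (m^d/m^(d+1)) = #degree-9 monomials in 6 vars
C(n+d-1,d)=C(14,9)=2002


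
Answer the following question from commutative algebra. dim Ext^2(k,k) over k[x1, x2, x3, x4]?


C(n,i)=C(4,2)=6


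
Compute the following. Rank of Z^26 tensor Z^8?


rank(M(x)N) = rank(M)*rank(N)
26*8 = 208


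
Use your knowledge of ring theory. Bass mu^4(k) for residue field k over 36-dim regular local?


C(n,i)=C(36,4)=58905


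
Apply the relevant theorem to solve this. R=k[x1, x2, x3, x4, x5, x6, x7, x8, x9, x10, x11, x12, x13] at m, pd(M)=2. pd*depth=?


pd+depth=13
depth=13-2=11
pd*depth=2*11=22


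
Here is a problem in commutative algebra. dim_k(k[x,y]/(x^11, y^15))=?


Basis: x^i*y^j, i<11, j<15
11*15=165


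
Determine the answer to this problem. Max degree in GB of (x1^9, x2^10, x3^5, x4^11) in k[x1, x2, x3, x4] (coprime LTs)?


Pure powers, coprime LTs => already GB.
Degrees: 9, 10, 5, 11
Max=11


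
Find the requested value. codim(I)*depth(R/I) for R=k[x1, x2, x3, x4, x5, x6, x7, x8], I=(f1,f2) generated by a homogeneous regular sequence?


codim=2, depth=dim(R/I)=8-2=6
Product=2*6=12


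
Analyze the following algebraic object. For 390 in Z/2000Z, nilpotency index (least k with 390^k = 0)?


390^k mod 2000:
k=1: 390
k=2: 100
k=3: 1000
k=4: 0
First zero at k = 4


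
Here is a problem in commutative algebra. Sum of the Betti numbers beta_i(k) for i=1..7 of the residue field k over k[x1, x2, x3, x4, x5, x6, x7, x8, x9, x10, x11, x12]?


Koszul resolution: beta_i(k)=C(n,i), n=12
C(12,1)=12, C(12,2)=66, C(12,3)=220, C(12,4)=495, C(12,5)=792, C(12,6)=924, C(12,7)=792
Sum=3301


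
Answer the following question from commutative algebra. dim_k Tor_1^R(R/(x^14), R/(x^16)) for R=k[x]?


Tor_1(R/I,R/J)=(I cap J)/IJ=(x^16)/(x^30)
dim=30-16=min(14,16)=14


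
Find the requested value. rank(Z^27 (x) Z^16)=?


rank(M(x)N) = rank(M)*rank(N)
27*16 = 432


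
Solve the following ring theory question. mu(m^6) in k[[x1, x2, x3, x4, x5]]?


C(n+d-1,d)=C(10,6)=210


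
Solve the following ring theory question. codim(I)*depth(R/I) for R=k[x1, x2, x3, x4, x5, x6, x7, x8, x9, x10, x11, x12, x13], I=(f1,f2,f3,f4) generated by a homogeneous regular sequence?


codim=4, depth=dim(R/I)=13-4=9
Product=4*9=36


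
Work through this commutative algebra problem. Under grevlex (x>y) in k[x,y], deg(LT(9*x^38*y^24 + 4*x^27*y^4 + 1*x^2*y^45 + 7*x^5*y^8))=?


LT: 9*x^38*y^24
deg_x=38, deg_y=24
Total=38+24=62


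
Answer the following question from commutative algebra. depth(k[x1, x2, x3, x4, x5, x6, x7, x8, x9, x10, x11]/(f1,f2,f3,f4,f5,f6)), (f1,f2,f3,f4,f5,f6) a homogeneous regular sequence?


depth(R)=11
depth(R/I)=11-6=5


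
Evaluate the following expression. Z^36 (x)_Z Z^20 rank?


rank(M(x)N) = rank(M)*rank(N)
36*20 = 720


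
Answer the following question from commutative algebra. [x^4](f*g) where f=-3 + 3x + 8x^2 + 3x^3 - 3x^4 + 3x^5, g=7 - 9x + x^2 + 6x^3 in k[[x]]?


[x^4] = sum a_i*b_j, i+j=4
  3*6=18
  8*1=8
  3*-9=-27
  -3*7=-21
Sum=-22


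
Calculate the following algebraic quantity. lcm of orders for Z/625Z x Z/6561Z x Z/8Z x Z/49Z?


Exponent = lcm of the cyclic orders; pairwise coprime => product.
5^4*3^8*2^3*7^2=625*6561*8*49=1607445000


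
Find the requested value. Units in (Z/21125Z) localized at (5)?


Local ring = Z/125Z.
phi(125) = 5^2*(5-1) = 100


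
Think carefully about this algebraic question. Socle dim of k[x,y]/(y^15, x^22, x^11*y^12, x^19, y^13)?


Socle = ann(m) = span of standard monomials u with x*u, y*u in I (staircase corners).
Redundant generators: y^15, x^22
Minimal generators: x^19, x^11*y^12, y^13
Corners: x^10y^12, x^18y^11
Socle dim=2


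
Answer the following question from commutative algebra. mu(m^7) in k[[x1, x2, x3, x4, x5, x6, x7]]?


C(n+d-1,d)=C(13,7)=1716


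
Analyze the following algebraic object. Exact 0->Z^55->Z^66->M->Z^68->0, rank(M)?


Alt sum=0:
(-1)^0*55 + (-1)^1*66 + (-1)^2*? + (-1)^3*68=0
rank(M)=79


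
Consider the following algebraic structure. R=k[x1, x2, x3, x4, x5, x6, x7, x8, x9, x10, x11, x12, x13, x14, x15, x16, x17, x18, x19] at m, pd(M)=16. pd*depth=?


pd+depth=19
depth=19-16=3
pd*depth=16*3=48


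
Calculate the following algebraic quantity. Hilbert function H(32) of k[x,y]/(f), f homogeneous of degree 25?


H(t)=d for t>=d-1.
d=25, t=32
H(32)=25


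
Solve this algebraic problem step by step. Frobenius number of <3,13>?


gcd(3,13)=1 => F=ab-a-b=3*13-3-13=39-16=23


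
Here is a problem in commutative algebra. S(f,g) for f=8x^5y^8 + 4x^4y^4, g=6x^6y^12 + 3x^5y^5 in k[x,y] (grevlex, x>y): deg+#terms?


LT(f)=8x^5y^8, LT(g)=6x^6y^12
lcm(LM)=x^6y^12
S(f,g) (scaled by 48 to clear denominators) = 6xy^4*f - 8*g = 24x^5y^8 - 24x^5y^5
2 terms, deg 13.
13+2=15


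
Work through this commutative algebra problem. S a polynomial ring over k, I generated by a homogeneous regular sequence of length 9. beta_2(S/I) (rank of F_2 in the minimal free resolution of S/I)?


Regular sequence => Koszul complex is the minimal free resolution.
Syz_1 minimally generated by Koszul relations f_i*e_j - f_j*e_i (i<j): mu(Syz_1) = beta_2 = C(m,2) = m(m-1)/2
m=9
9*8/2 = 36


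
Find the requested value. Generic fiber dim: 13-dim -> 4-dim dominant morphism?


dim(fiber)=dim(X)-dim(Y)=13-4=9


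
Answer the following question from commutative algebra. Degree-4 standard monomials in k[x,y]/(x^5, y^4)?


k[x,y], I = (x^5, y^4), d = 4
Need i < 5 and d-i < 4.
Range: 1 <= i <= 4.
H(4) = 4


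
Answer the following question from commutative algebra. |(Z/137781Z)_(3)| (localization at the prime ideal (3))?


3-primary part: 137781=3^9*7
Size=3^9=19683


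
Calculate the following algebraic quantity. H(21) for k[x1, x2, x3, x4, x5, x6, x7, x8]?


C(d+n-1,n-1)=C(28,7)=1184040


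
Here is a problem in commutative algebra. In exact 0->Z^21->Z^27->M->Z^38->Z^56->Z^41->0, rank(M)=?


Alt sum=0:
(-1)^0*21 + (-1)^1*27 + (-1)^2*? + (-1)^3*38 + (-1)^4*56 + (-1)^5*41=0
rank(M)=29


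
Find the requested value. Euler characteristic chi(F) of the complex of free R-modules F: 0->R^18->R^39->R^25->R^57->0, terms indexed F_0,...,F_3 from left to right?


chi = sum (-1)^i * rank:
(-1)^0*18=18
(-1)^1*39=-39
(-1)^2*25=25
(-1)^3*57=-57
chi=-53


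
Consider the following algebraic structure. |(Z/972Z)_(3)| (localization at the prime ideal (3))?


3-primary part: 972=3^5*4
Size=3^5=243


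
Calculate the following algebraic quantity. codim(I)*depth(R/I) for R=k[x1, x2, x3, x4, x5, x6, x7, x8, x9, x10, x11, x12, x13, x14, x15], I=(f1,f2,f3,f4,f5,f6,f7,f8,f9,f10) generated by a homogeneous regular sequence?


codim=10, depth=dim(R/I)=15-10=5
Product=10*5=50


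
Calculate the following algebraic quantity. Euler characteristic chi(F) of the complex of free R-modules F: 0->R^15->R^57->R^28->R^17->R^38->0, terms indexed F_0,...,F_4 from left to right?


chi = sum (-1)^i * rank:
(-1)^0*15=15
(-1)^1*57=-57
(-1)^2*28=28
(-1)^3*17=-17
(-1)^4*38=38
chi=7


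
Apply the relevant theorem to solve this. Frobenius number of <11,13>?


gcd(11,13)=1 => F=ab-a-b=11*13-11-13=143-24=119


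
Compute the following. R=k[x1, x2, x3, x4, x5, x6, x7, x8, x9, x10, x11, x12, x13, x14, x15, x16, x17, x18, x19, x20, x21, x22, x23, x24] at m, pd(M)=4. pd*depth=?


pd+depth=24
depth=24-4=20
pd*depth=4*20=80


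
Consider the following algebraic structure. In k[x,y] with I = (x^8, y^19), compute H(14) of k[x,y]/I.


k[x,y], I = (x^8, y^19), d = 14
Need i < 8 and d-i < 19.
Range: 0 <= i <= 7.
H(14) = 8


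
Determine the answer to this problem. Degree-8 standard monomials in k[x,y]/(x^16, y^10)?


k[x,y], I = (x^16, y^10), d = 8
Need i < 16 and d-i < 10.
Range: 0 <= i <= 8.
H(8) = 9


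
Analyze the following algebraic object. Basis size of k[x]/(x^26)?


Basis: 1,x,...,x^25
dim=26


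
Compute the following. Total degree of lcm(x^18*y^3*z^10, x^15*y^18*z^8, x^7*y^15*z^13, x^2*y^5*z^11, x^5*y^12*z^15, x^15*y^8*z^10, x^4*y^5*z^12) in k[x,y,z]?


lcm = componentwise max:
x: max(18,15,7,2,5,15,4)=18
y: max(3,18,15,5,12,8,5)=18
z: max(10,8,13,11,15,10,12)=15
Total=18+18+15=51


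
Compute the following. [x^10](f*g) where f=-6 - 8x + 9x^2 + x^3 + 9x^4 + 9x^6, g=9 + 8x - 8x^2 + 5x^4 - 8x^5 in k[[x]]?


[x^10] = sum a_i*b_j, i+j=10
  9*5=45
Sum=45


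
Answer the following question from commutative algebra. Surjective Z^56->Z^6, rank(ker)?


rank(ker) = 56-6 = 50


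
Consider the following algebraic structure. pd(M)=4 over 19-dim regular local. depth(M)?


pd+depth=depth(R)=19
depth=19-4=15


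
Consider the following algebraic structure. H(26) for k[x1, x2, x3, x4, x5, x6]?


C(d+n-1,n-1)=C(31,5)=169911


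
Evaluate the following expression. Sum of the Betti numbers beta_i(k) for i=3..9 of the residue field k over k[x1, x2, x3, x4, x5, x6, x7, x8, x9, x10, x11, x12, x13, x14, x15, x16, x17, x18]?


Koszul resolution: beta_i(k)=C(n,i), n=18
C(18,3)=816, C(18,4)=3060, C(18,5)=8568, C(18,6)=18564, C(18,7)=31824, C(18,8)=43758, C(18,9)=48620
Sum=155210


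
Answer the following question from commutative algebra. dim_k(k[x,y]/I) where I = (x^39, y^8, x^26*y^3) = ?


k[x,y]/I, I = (x^39, y^8, x^26*y^3)
Rect: 39x8=312. Corner: (39-26)x(8-3)=65.
dim = 312-65 = 247


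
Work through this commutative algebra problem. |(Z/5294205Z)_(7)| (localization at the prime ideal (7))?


7-primary part: 5294205=7^6*45
Size=7^6=117649


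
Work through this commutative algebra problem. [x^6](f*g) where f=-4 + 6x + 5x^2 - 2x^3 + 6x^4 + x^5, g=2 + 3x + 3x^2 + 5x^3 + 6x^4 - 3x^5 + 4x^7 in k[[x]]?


[x^6] = sum a_i*b_j, i+j=6
  6*-3=-18
  5*6=30
  -2*5=-10
  6*3=18
  1*3=3
Sum=23


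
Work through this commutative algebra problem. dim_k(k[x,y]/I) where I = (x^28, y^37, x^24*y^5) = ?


k[x,y]/I, I = (x^28, y^37, x^24*y^5)
Rect: 28x37=1036. Corner: (28-24)x(37-5)=128.
dim = 1036-128 = 908


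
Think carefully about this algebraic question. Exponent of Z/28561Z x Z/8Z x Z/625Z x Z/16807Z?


Exponent = lcm of the cyclic orders; pairwise coprime => product.
13^4*2^3*5^4*7^5=28561*8*625*16807=2400123635000


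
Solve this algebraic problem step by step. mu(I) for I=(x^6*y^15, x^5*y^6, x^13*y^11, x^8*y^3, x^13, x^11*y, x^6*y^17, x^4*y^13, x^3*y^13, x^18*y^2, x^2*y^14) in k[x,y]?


Remove redundant (divisible by others).
x^18*y^2 redundant.
x^4*y^13 redundant.
x^6*y^15 redundant.
x^13*y^11 redundant.
x^6*y^17 redundant.
Min: x^13, x^11*y, x^8*y^3, x^5*y^6, x^3*y^13, x^2*y^14
Count=6


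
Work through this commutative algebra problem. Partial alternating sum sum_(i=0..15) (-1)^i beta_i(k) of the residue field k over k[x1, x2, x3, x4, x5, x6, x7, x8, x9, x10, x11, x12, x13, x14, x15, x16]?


Koszul resolution: beta_i(k)=C(n,i), n=16
sum_(i=0..p) (-1)^i C(n,i) = (-1)^p C(n-1,p)
(-1)^15*C(15,15) = (-1)^15*1 = -1


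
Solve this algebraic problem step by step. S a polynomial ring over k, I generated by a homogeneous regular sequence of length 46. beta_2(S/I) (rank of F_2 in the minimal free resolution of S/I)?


Regular sequence => Koszul complex is the minimal free resolution.
Syz_1 minimally generated by Koszul relations f_i*e_j - f_j*e_i (i<j): mu(Syz_1) = beta_2 = C(m,2) = m(m-1)/2
m=46
46*45/2 = 1035


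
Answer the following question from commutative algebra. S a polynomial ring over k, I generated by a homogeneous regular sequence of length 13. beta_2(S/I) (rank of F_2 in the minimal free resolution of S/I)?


Regular sequence => Koszul complex is the minimal free resolution.
Syz_1 minimally generated by Koszul relations f_i*e_j - f_j*e_i (i<j): mu(Syz_1) = beta_2 = C(m,2) = m(m-1)/2
m=13
13*12/2 = 78


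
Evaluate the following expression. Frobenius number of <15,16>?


gcd(15,16)=1 => F=ab-a-b=15*16-15-16=240-31=209


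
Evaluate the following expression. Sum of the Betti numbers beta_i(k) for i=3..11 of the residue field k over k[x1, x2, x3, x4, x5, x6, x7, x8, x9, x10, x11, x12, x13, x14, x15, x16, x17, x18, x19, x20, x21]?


Koszul resolution: beta_i(k)=C(n,i), n=21
C(21,3)=1330, C(21,4)=5985, C(21,5)=20349, C(21,6)=54264, C(21,7)=116280, C(21,8)=203490, C(21,9)=293930, C(21,10)=352716, C(21,11)=352716
Sum=1401060


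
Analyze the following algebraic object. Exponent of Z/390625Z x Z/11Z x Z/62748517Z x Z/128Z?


Exponent = lcm of the cyclic orders; pairwise coprime => product.
5^8*11^1*13^7*2^7=390625*11*62748517*128=34511684350000000


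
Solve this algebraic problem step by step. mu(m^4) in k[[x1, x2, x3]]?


C(n+d-1,d)=C(6,4)=15


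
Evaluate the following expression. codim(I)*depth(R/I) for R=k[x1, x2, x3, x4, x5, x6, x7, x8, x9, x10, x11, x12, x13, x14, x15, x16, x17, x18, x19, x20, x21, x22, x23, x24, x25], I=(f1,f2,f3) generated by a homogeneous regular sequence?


codim=3, depth=dim(R/I)=25-3=22
Product=3*22=66


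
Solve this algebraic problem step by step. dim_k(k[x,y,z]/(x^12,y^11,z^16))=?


Basis: x^iy^jz^k, i<12,j<11,k<16
12*11*16=2112


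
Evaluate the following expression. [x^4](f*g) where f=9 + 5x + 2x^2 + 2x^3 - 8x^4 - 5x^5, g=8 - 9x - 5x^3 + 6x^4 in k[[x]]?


[x^4] = sum a_i*b_j, i+j=4
  9*6=54
  5*-5=-25
  2*-9=-18
  -8*8=-64
Sum=-53


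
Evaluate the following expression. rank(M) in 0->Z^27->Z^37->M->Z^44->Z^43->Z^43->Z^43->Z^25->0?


Alt sum=0:
(-1)^0*27 + (-1)^1*37 + (-1)^2*? + (-1)^3*44 + (-1)^4*43 + (-1)^5*43 + (-1)^6*43 + (-1)^7*25=0
rank(M)=36


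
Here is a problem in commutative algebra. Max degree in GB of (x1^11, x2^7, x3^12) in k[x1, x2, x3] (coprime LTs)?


Pure powers, coprime LTs => already GB.
Degrees: 11, 7, 12
Max=12


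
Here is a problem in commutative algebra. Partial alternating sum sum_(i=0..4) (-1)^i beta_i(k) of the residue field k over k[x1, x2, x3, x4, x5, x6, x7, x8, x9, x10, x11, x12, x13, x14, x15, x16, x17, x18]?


Koszul resolution: beta_i(k)=C(n,i), n=18
sum_(i=0..p) (-1)^i C(n,i) = (-1)^p C(n-1,p)
(-1)^4*C(17,4) = (-1)^4*2380 = 2380


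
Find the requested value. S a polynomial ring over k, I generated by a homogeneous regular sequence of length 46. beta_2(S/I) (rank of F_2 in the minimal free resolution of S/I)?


Regular sequence => Koszul complex is the minimal free resolution.
Syz_1 minimally generated by Koszul relations f_i*e_j - f_j*e_i (i<j): mu(Syz_1) = beta_2 = C(m,2) = m(m-1)/2
m=46
46*45/2 = 1035


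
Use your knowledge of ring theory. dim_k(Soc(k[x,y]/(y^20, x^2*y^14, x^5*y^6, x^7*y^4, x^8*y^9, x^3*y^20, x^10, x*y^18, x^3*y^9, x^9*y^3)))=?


Socle = ann(m) = span of standard monomials u with x*u, y*u in I (staircase corners).
Redundant generators: x^8*y^9, x^3*y^20
Minimal generators: x^10, x^9*y^3, x^7*y^4, x^5*y^6, x^3*y^9, x^2*y^14, x*y^18, y^20
Corners: y^19, xy^17, x^2y^13, x^4y^8, x^6y^5, x^8y^3, x^9y^2
Socle dim=7


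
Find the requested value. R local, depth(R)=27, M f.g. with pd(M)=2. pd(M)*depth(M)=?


pd+depth=27
depth=27-2=25
pd*depth=2*25=50


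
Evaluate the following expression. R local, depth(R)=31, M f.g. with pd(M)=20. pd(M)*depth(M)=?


pd+depth=31
depth=31-20=11
pd*depth=20*11=220
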